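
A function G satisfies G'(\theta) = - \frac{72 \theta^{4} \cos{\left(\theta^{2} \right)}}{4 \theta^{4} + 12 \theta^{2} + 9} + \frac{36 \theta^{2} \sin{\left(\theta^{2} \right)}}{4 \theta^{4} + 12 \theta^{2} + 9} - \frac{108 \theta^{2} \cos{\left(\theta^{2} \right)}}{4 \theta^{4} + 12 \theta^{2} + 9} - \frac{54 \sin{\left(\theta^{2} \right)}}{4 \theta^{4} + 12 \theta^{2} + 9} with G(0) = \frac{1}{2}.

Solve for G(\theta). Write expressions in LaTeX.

Integrate term by term and add the pieces.
A general antiderivative is - \frac{9 \theta \sin{\left(\theta^{2} \right)}}{\theta^{2} + \frac{3}{2}} + C.
The condition gives C = \frac{1}{2} - (0) = \frac{1}{2}.
So G(\theta) = \frac{2 \theta^{2} - 36 \theta \sin{\left(\theta^{2} \right)} + 3}{4 \theta^{2} + 6}.
Check: d/d\theta[\frac{2 \theta^{2} - 36 \theta \sin{\left(\theta^{2} \right)} + 3}{4 \theta^{2} + 6}] = \frac{- 72 \theta^{4} \cos{\left(\theta^{2} \right)} + 36 \theta^{2} \sin{\left(\theta^{2} \right)} - 108 \theta^{2} \cos{\left(\theta^{2} \right)} - 54 \sin{\left(\theta^{2} \right)}}{4 \theta^{4} + 12 \theta^{2} + 9}, which equals G'(\theta).

G(\theta) = \frac{2 \theta^{2} - 36 \theta \sin{\left(\theta^{2} \right)} + 3}{4 \theta^{2} + 6}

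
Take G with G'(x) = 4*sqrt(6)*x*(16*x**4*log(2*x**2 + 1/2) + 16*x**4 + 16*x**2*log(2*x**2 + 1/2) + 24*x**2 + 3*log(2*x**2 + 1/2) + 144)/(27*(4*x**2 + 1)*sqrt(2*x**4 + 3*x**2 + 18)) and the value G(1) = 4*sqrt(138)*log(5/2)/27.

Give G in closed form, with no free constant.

G(x) = 4*sqrt(6)*sqrt(2*x**4 + 3*x**2 + 18)*log(2*x**2 + 1/2)/27

Recognize the product-rule pattern: G'(x) = u'v + uv' with u = 8*sqrt(x**4/3 + x**2/2 + 3)/9, v = log(2*x**2 + 1/2), so integration by parts undoes it.
A general antiderivative is 8*sqrt(x**4/3 + x**2/2 + 3)*log(2*x**2 + 1/2)/9 + C.
The condition gives C = 4*sqrt(138)*log(5/2)/27 - (4*sqrt(138)*log(5/2)/27) = 0.
So G(x) = 4*sqrt(6)*sqrt(2*x**4 + 3*x**2 + 18)*log(2*x**2 + 1/2)/27.
Check: d/dx[4*sqrt(6)*sqrt(2*x**4 + 3*x**2 + 18)*log(2*x**2 + 1/2)/27] = (64*sqrt(6)*x**5*log(2*x**2 + 1/2) + 64*sqrt(6)*x**5 + 64*sqrt(6)*x**3*log(2*x**2 + 1/2) + 96*sqrt(6)*x**3 + 12*sqrt(6)*x*log(2*x**2 + 1/2) + 576*sqrt(6)*x)/(108*x**2*sqrt(2*x**4 + 3*x**2 + 18) + 27*sqrt(2*x**4 + 3*x**2 + 18)), which equals G'(x).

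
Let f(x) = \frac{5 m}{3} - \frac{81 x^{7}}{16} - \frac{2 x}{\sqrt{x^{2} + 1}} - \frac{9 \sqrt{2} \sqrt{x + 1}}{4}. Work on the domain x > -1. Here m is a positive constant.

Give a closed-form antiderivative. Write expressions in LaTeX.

Integrate term by term and add the pieces.
Check: d/dx[\frac{5 m x}{3} - \frac{81 x^{8}}{128} - \frac{3 x \sqrt{2 x + 2}}{2} - \frac{3 \sqrt{2 x + 2}}{2} - \sqrt{4 x^{2} + 4}] = \frac{80 m \sqrt{x + 1} \sqrt{x^{2} + 1} - 243 x^{7} \sqrt{x + 1} \sqrt{x^{2} + 1} - 96 x \sqrt{x + 1} - 108 \sqrt{2} x \sqrt{x^{2} + 1} - 108 \sqrt{2} \sqrt{x^{2} + 1}}{48 \sqrt{x + 1} \sqrt{x^{2} + 1}}, which equals f(x).

An antiderivative is F(x) = \frac{5 m x}{3} - \frac{81 x^{8}}{128} - \frac{3 x \sqrt{2 x + 2}}{2} - \frac{3 \sqrt{2 x + 2}}{2} - \sqrt{4 x^{2} + 4}.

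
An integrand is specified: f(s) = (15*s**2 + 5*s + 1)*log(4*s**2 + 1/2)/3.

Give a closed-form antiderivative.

An antiderivative F(s) passes only if d/ds[F] lands on f(s) exactly.
Check: d/ds[(-160*s**3 - 120*s**2 + 24*s*(10*s**2 + 5*s + 2)*log(4*s**2 + 1/2) - 36*s + 15*log(s**2 + 1/8) + 9*sqrt(2)*atan(2*sqrt(2)*s))/144] = 5*s**2*log(4*s**2 + 1/2) + 5*s*log(4*s**2 + 1/2)/3 + log(4*s**2 + 1/2)/3, which equals f(s).

An antiderivative is F(s) = (-160*s**3 - 120*s**2 + 24*s*(10*s**2 + 5*s + 2)*log(4*s**2 + 1/2) - 36*s + 15*log(s**2 + 1/8) + 9*sqrt(2)*atan(2*sqrt(2)*s))/144.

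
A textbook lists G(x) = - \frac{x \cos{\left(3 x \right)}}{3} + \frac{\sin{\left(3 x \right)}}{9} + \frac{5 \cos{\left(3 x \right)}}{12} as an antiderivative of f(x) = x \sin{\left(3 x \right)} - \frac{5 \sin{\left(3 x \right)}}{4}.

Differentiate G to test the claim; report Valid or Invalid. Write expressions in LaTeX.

d/dx[G] = x \sin{\left(3 x \right)} - \frac{5 \sin{\left(3 x \right)}}{4}
This equals f(x) exactly, so the claim holds.

Valid. The derivative of G reproduces f.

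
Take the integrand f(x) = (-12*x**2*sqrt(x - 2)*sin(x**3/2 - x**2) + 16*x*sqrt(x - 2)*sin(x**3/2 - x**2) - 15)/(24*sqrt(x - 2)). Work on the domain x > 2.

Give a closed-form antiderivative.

An antiderivative is F(x) = -5*sqrt(x - 2)/4 + cos(x**3/2 - x**2)/3.

Any candidate F(x) must reproduce f(x) exactly when differentiated.
Check: d/dx[-5*sqrt(x - 2)/4 + cos(x**3/2 - x**2)/3] = (-12*x**2*sqrt(x - 2)*sin(x**3/2 - x**2) + 16*x*sqrt(x - 2)*sin(x**3/2 - x**2) - 15)/(24*sqrt(x - 2)) = f(x).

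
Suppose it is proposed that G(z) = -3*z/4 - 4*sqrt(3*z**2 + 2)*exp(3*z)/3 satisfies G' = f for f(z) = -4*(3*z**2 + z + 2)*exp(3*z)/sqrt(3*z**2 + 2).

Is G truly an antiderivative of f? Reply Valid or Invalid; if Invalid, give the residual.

d/dz[G] = (-48*z**2*exp(3*z) - 16*z*exp(3*z) - 3*sqrt(3*z**2 + 2) - 32*exp(3*z))/(4*sqrt(3*z**2 + 2))
d/dz[G] - f(z) = -3/4 != 0.

Invalid: d/dz[G] - f = -3/4, which is not 0.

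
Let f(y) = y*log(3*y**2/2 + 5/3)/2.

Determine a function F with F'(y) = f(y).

For F(y) to be correct the identity F'(y) - f(y) = 0 must hold.
Check: d/dy[(9*y**2*log(3*y**2/2 + 5/3) - 9*y**2 + 10*log(9*y**2 + 10))/36] = y*log(9*y**2 + 10)/2 - y*log(6)/2, which equals f(y).

An antiderivative is F(y) = (9*y**2*log(3*y**2/2 + 5/3) - 9*y**2 + 10*log(9*y**2 + 10))/36.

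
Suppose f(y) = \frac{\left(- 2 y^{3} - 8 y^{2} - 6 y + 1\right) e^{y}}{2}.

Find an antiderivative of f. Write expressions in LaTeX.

f has the shape u'v + uv' for u = - y^{3} - y^{2} - y + \frac{3}{2} and v = e^{y} — it is the derivative of the product u*v.
Check: d/dy[\frac{\left(- 2 y^{3} - 2 y^{2} - 2 y + 3\right) e^{y}}{2}] = - y^{3} e^{y} - 4 y^{2} e^{y} - 3 y e^{y} + \frac{e^{y}}{2}, which equals f(y).

An antiderivative is F(y) = \frac{\left(- 2 y^{3} - 2 y^{2} - 2 y + 3\right) e^{y}}{2}.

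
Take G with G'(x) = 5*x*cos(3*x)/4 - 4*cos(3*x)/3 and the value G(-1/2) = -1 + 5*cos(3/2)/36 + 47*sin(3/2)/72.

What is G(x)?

G(x) = 5*x*sin(3*x)/12 - 4*sin(3*x)/9 + 5*cos(3*x)/36 - 1

The integrand splits into summands that can be handled one at a time.
A general antiderivative is 5*x*sin(3*x)/12 - 4*sin(3*x)/9 + 5*cos(3*x)/36 + C.
The condition gives C = -1 + 5*cos(3/2)/36 + 47*sin(3/2)/72 - (5*cos(3/2)/36 + 47*sin(3/2)/72) = -1.
So G(x) = 5*x*sin(3*x)/12 - 4*sin(3*x)/9 + 5*cos(3*x)/36 - 1.
Check: d/dx[5*x*sin(3*x)/12 - 4*sin(3*x)/9 + 5*cos(3*x)/36 - 1] = 5*x*cos(3*x)/4 - 4*cos(3*x)/3 = G'(x).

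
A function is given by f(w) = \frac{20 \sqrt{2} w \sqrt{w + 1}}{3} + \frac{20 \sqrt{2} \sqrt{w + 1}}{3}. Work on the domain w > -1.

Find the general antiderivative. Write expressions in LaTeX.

F(w) = \frac{8 w^{2} \sqrt{2 w + 2}}{3} + \frac{16 w \sqrt{2 w + 2}}{3} + \frac{8 \sqrt{2 w + 2}}{3} + C

Integrate term by term and add the pieces.
Check: d/dw[\frac{8 w^{2} \sqrt{2 w + 2}}{3} + \frac{16 w \sqrt{2 w + 2}}{3} + \frac{8 \sqrt{2 w + 2}}{3}] = \frac{20 \sqrt{2} w^{2} + 40 \sqrt{2} w + 20 \sqrt{2}}{3 \sqrt{w + 1}}, which equals f(w).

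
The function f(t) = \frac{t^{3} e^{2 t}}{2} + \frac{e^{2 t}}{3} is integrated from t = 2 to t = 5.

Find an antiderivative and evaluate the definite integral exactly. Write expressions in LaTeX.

Recognize the product-rule pattern: f = u'v + uv' with u = \frac{t^{3}}{4} - \frac{3 t^{2}}{8} + \frac{3 t}{8} - \frac{1}{48}, v = e^{2 t}, so integration by parts undoes it.
F(t) = \frac{\left(12 t^{3} - 18 t^{2} + 18 t - 1\right) e^{2 t}}{48} is an antiderivative of f.
Check: d/dt[\frac{\left(12 t^{3} - 18 t^{2} + 18 t - 1\right) e^{2 t}}{48}] = \frac{t^{3} e^{2 t}}{2} + \frac{e^{2 t}}{3} = f(t).
F(5) = \frac{1139 e^{10}}{48}; F(2) = \frac{59 e^{4}}{48}.
Integral = F(5) - F(2) = - \frac{59 e^{4}}{48} + \frac{1139 e^{10}}{48}.

Antiderivative: F(t) = \frac{\left(12 t^{3} - 18 t^{2} + 18 t - 1\right) e^{2 t}}{48}; value = - \frac{59 e^{4}}{48} + \frac{1139 e^{10}}{48}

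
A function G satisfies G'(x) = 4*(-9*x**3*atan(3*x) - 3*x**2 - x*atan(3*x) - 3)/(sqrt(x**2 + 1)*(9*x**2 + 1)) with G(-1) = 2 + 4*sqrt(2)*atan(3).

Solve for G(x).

G'(x) has the shape u'v + uv' for u = -2*sqrt(4*x**2 + 4) and v = atan(3*x) — it is the derivative of the product u*v.
A general antiderivative is -2*sqrt(4*x**2 + 4)*atan(3*x) + C.
The condition gives C = 2 + 4*sqrt(2)*atan(3) - (4*sqrt(2)*atan(3)) = 2.
So G(x) = -2*(2*sqrt(x**2 + 1)*atan(3*x) - 1).
Check: d/dx[-2*(2*sqrt(x**2 + 1)*atan(3*x) - 1)] = (-36*x**3*atan(3*x) - 12*x**2 - 4*x*atan(3*x) - 12)/(9*x**2*sqrt(x**2 + 1) + sqrt(x**2 + 1)), which equals G'(x).

G(x) = -2*(2*sqrt(x**2 + 1)*atan(3*x) - 1)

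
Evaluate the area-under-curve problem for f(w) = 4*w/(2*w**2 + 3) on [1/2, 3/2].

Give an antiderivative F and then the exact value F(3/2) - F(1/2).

The substitution u = 4*w**2 + 6 works: f is exactly (dF/du)*(du/dw) for that inner function.
F(w) = log(4*w**2 + 6) is an antiderivative of f.
Check: d/dw[log(4*w**2 + 6)] = 4*w/(2*w**2 + 3) = f(w).
F(3/2) = log(15); F(1/2) = log(7).
Integral = F(3/2) - F(1/2) = -log(7) + log(15).

Antiderivative: F(w) = log(4*w**2 + 6); value = -log(7) + log(15)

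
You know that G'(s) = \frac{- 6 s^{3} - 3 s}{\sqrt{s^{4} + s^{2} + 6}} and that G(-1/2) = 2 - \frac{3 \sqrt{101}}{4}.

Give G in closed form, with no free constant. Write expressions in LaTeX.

G(s) = 2 - 3 \sqrt{s^{4} + s^{2} + 6}

G'(s) matches the chain-rule pattern g'(h)*h' with inner function h(s) = s^{4} + s^{2} + 6; substituting u = h(s) collapses the integral.
A general antiderivative is - 3 \sqrt{s^{4} + s^{2} + 6} + C.
The condition gives C = 2 - \frac{3 \sqrt{101}}{4} - (- \frac{3 \sqrt{101}}{4}) = 2.
So G(s) = 2 - 3 \sqrt{s^{4} + s^{2} + 6}.
Check: d/ds[2 - 3 \sqrt{s^{4} + s^{2} + 6}] = \frac{- 6 s^{3} - 3 s}{\sqrt{s^{4} + s^{2} + 6}} = G'(s).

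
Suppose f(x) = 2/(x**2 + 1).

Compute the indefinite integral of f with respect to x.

F(x) = 2*atan(x) + C

A candidate is checked by its d/dx: the result must match f(x).
Check: d/dx[2*atan(x)] = 2/(x**2 + 1) = f(x).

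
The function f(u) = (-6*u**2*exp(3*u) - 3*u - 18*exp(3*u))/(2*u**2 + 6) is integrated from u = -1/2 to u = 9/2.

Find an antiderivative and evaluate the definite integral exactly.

A candidate is checked by its d/du: the result must match f(u).
F(u) = (-4*exp(3*u) - 3*log(u**2 + 3))/4 is an antiderivative of f.
Check: d/du[(-4*exp(3*u) - 3*log(u**2 + 3))/4] = (-6*u**2*exp(3*u) - 3*u - 18*exp(3*u))/(2*u**2 + 6) = f(u).
F(9/2) = -exp(27/2) - 3*log(93/4)/4; F(-1/2) = -3*log(13/4)/4 - exp(-3/2).
Integral = F(9/2) - F(-1/2) = -exp(27/2) - 3*log(93/4)/4 + exp(-3/2) + 3*log(13/4)/4.

Antiderivative: F(u) = (-4*exp(3*u) - 3*log(u**2 + 3))/4; value = -exp(27/2) - 3*log(93/4)/4 + exp(-3/2) + 3*log(13/4)/4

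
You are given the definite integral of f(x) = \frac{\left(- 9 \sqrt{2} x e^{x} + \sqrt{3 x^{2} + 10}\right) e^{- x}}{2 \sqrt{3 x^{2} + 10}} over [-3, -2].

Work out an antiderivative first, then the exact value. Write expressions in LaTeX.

Antiderivative: F(x) = - 3 \sqrt{\frac{3 x^{2}}{2} + 5} - \frac{e^{- x}}{2}; value = - 3 \sqrt{11} - \frac{e^{2}}{2} + \frac{e^{3}}{2} + \frac{3 \sqrt{74}}{2}

For F(x) to be correct the identity F'(x) - f(x) = 0 must hold.
F(x) = - 3 \sqrt{\frac{3 x^{2}}{2} + 5} - \frac{e^{- x}}{2} is an antiderivative of f.
Check: d/dx[- 3 \sqrt{\frac{3 x^{2}}{2} + 5} - \frac{e^{- x}}{2}] = \frac{\left(- 9 \sqrt{2} x e^{x} + \sqrt{3 x^{2} + 10}\right) e^{- x}}{2 \sqrt{3 x^{2} + 10}} = f(x).
F(-2) = - 3 \sqrt{11} - \frac{e^{2}}{2}; F(-3) = - \frac{3 \sqrt{74}}{2} - \frac{e^{3}}{2}.
Integral = F(-2) - F(-3) = - 3 \sqrt{11} - \frac{e^{2}}{2} + \frac{e^{3}}{2} + \frac{3 \sqrt{74}}{2}.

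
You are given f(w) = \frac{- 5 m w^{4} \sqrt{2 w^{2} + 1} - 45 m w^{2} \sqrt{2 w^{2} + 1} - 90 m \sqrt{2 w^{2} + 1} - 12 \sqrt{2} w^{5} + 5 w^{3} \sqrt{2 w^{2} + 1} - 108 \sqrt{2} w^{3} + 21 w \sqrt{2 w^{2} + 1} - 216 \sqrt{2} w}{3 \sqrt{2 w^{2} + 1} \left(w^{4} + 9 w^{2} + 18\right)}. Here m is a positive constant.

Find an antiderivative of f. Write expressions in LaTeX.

Differentiate the proposed F(w) back; it has to land on f(w) exactly.
Check: d/dw[- \frac{5 m w}{3} - 2 \sqrt{4 w^{2} + 2} + \frac{\log{\left(w^{2} + 3 \right)}}{3} + \frac{\log{\left(w^{2} + 6 \right)}}{2}] = \frac{- 5 m w^{4} \sqrt{2 w^{2} + 1} - 45 m w^{2} \sqrt{2 w^{2} + 1} - 90 m \sqrt{2 w^{2} + 1} - 12 \sqrt{2} w^{5} + 5 w^{3} \sqrt{2 w^{2} + 1} - 108 \sqrt{2} w^{3} + 21 w \sqrt{2 w^{2} + 1} - 216 \sqrt{2} w}{3 w^{4} \sqrt{2 w^{2} + 1} + 27 w^{2} \sqrt{2 w^{2} + 1} + 54 \sqrt{2 w^{2} + 1}}, which equals f(w).

An antiderivative is F(w) = - \frac{5 m w}{3} - 2 \sqrt{4 w^{2} + 2} + \frac{\log{\left(w^{2} + 3 \right)}}{3} + \frac{\log{\left(w^{2} + 6 \right)}}{2}.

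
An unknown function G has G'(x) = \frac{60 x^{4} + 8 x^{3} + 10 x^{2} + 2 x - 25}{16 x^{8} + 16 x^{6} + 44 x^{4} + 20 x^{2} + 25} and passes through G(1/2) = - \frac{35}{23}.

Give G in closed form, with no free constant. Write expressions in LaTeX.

G(x) = - \frac{8 x^{4} + 4 x^{2} + 10 x + 11}{2 \left(4 x^{4} + 2 x^{2} + 5\right)}

G'(x) has the shape u'v + uv' for u = \frac{1}{2 x^{4} + x^{2} + \frac{5}{2}} and v = - \frac{5 x}{2} - \frac{1}{4} — it is the derivative of the product u*v.
A general antiderivative is \frac{- \frac{5 x}{2} - \frac{1}{4}}{2 x^{4} + x^{2} + \frac{5}{2}} + C.
The condition gives C = - \frac{35}{23} - (- \frac{12}{23}) = -1.
So G(x) = - \frac{8 x^{4} + 4 x^{2} + 10 x + 11}{2 \left(4 x^{4} + 2 x^{2} + 5\right)}.
Check: d/dx[- \frac{8 x^{4} + 4 x^{2} + 10 x + 11}{2 \left(4 x^{4} + 2 x^{2} + 5\right)}] = \frac{60 x^{4} + 8 x^{3} + 10 x^{2} + 2 x - 25}{16 x^{8} + 16 x^{6} + 44 x^{4} + 20 x^{2} + 25} = G'(x).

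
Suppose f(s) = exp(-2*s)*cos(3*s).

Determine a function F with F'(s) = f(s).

Recover f(s) by differentiating a candidate F(s); any mismatch rules it out.
Check: d/ds[-(-3*sin(3*s) + 2*cos(3*s))*exp(-2*s)/13] = exp(-2*s)*cos(3*s) = f(s).

An antiderivative is F(s) = -(-3*sin(3*s) + 2*cos(3*s))*exp(-2*s)/13.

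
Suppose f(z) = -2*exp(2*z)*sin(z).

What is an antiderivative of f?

Check any antiderivative F(z) by computing F'(z) and comparing it with f(z).
Check: d/dz[2*(-2*sin(z) + cos(z))*exp(2*z)/5] = -2*exp(2*z)*sin(z) = f(z).

An antiderivative is F(z) = 2*(-2*sin(z) + cos(z))*exp(2*z)/5.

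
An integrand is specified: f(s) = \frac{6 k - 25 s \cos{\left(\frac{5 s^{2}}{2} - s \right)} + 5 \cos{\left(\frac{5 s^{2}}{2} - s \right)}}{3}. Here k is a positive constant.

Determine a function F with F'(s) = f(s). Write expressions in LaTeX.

Check any antiderivative F(s) by computing F'(s) and comparing it with f(s).
Check: d/ds[2 k s - \frac{5 \sin{\left(\frac{5 s^{2}}{2} - s \right)}}{3}] = 2 k - \frac{25 s \cos{\left(\frac{5 s^{2}}{2} - s \right)}}{3} + \frac{5 \cos{\left(\frac{5 s^{2}}{2} - s \right)}}{3}, which equals f(s).

An antiderivative is F(s) = 2 k s - \frac{5 \sin{\left(\frac{5 s^{2}}{2} - s \right)}}{3}.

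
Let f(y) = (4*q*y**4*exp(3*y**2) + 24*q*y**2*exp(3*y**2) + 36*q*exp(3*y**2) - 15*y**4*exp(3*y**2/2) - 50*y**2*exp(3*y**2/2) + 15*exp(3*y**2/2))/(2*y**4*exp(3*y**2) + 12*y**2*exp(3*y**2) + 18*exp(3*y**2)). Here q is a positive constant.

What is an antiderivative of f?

An antiderivative is F(y) = y*(4*q*(y**2 + 3)*exp(3*y**2/2) + 5)*exp(-3*y**2/2)/(2*(y**2 + 3)).

Differentiate the proposed F(y) back; it has to land on f(y) exactly.
Check: d/dy[y*(4*q*(y**2 + 3)*exp(3*y**2/2) + 5)*exp(-3*y**2/2)/(2*(y**2 + 3))] = (4*q*y**4*exp(3*y**2) + 24*q*y**2*exp(3*y**2) + 36*q*exp(3*y**2) - 15*y**4*exp(3*y**2/2) - 50*y**2*exp(3*y**2/2) + 15*exp(3*y**2/2))/(2*y**4*exp(3*y**2) + 12*y**2*exp(3*y**2) + 18*exp(3*y**2)) = f(y).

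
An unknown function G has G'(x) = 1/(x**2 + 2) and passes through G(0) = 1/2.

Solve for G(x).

G(x) = sqrt(2)*atan(sqrt(2)*x/2)/2 + 1/2

A candidate passes only if d/dx[G] lands on the given G'(x) exactly.
A general antiderivative is sqrt(2)*atan(sqrt(2)*x/2)/2 + C.
The condition gives C = 1/2 - (0) = 1/2.
So G(x) = sqrt(2)*atan(sqrt(2)*x/2)/2 + 1/2.
Check: d/dx[sqrt(2)*atan(sqrt(2)*x/2)/2 + 1/2] = 1/(x**2 + 2) = G'(x).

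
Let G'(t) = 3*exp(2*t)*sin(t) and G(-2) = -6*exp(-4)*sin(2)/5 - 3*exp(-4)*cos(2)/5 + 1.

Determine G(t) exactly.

The proposed G(t) is checked by its d/dt: the result must match the given G'(t).
A general antiderivative is 6*exp(2*t)*sin(t)/5 - 3*exp(2*t)*cos(t)/5 + C.
The condition gives C = -6*exp(-4)*sin(2)/5 - 3*exp(-4)*cos(2)/5 + 1 - (-6*exp(-4)*sin(2)/5 - 3*exp(-4)*cos(2)/5) = 1.
So G(t) = 6*exp(2*t)*sin(t)/5 - 3*exp(2*t)*cos(t)/5 + 1.
Check: d/dt[6*exp(2*t)*sin(t)/5 - 3*exp(2*t)*cos(t)/5 + 1] = 3*exp(2*t)*sin(t) = G'(t).

G(t) = 6*exp(2*t)*sin(t)/5 - 3*exp(2*t)*cos(t)/5 + 1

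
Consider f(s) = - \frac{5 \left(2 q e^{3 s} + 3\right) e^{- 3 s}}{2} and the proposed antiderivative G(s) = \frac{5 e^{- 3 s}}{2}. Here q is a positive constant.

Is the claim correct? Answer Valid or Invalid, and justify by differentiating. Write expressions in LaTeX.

d/ds[G] = - \frac{15 e^{- 3 s}}{2}
d/ds[G] - f(s) = 5 q != 0.

Invalid: d/ds[G] - f = 5 q, which is not 0.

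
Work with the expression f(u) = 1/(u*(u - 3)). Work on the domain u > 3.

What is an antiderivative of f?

An antiderivative is F(u) = (-log(u) + log(u - 3))/3.

Factor the denominator (u*(u - 3)) and decompose: f = 1/(3*(u - 3)) - 1/(3*u); each piece integrates to a log, atan, or power term.
Check: d/du[(-log(u) + log(u - 3))/3] = 1/(u**2 - 3*u), which equals f(u).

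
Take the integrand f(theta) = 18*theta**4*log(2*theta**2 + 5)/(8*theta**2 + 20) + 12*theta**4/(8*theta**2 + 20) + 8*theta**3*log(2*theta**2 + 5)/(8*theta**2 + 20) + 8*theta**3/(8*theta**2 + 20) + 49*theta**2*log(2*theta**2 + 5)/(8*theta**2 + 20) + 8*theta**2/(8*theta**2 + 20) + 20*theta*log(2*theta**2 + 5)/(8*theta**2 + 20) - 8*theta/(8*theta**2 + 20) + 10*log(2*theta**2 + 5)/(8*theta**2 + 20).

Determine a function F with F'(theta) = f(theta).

f has the shape u'v + uv' for u = 3*theta**3/4 + theta**2/2 + theta/2 - 1/2 and v = log(2*theta**2 + 5) — it is the derivative of the product u*v.
Check: d/dtheta[(3*theta**3 + 2*theta**2 + 2*theta - 2)*log(2*theta**2 + 5)/4] = (18*theta**4*log(2*theta**2 + 5) + 12*theta**4 + 8*theta**3*log(2*theta**2 + 5) + 8*theta**3 + 49*theta**2*log(2*theta**2 + 5) + 8*theta**2 + 20*theta*log(2*theta**2 + 5) - 8*theta + 10*log(2*theta**2 + 5))/(8*theta**2 + 20), which equals f(theta).

An antiderivative is F(theta) = (3*theta**3 + 2*theta**2 + 2*theta - 2)*log(2*theta**2 + 5)/4.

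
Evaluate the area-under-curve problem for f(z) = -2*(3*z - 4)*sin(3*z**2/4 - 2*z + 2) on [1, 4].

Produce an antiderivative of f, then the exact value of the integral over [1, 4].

The substitution u = 3*z**2/4 - 2*z + 2 works: f is exactly (dF/du)*(du/dz) for that inner function.
F(z) = 4*cos(3*z**2/4 - 2*z + 2) is an antiderivative of f.
Check: d/dz[4*cos(3*z**2/4 - 2*z + 2)] = -6*z*sin(3*z**2/4 - 2*z + 2) + 8*sin(3*z**2/4 - 2*z + 2), which equals f(z).
F(4) = 4*cos(6); F(1) = 4*cos(3/4).
Integral = F(4) - F(1) = -4*cos(3/4) + 4*cos(6).

Antiderivative: F(z) = 4*cos(3*z**2/4 - 2*z + 2); value = -4*cos(3/4) + 4*cos(6)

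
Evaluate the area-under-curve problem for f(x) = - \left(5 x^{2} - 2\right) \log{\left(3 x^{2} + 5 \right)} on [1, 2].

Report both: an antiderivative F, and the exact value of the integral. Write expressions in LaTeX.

Antiderivative: F(x) = - \frac{45 x^{3} \log{\left(3 x^{2} + 5 \right)} - 30 x^{3} - 54 x \log{\left(3 x^{2} + 5 \right)} + 258 x - 86 \sqrt{15} \operatorname{atan}{\left(\frac{\sqrt{15} x}{5} \right)}}{27}; value = - \frac{28 \log{\left(17 \right)}}{3} - \frac{86 \sqrt{15} \operatorname{atan}{\left(\frac{\sqrt{15}}{5} \right)}}{27} - \frac{16}{9} - \frac{\log{\left(8 \right)}}{3} + \frac{86 \sqrt{15} \operatorname{atan}{\left(\frac{2 \sqrt{15}}{5} \right)}}{27}

A first test for any F(x): its x-derivative must equal f(x) identically.
F(x) = - \frac{45 x^{3} \log{\left(3 x^{2} + 5 \right)} - 30 x^{3} - 54 x \log{\left(3 x^{2} + 5 \right)} + 258 x - 86 \sqrt{15} \operatorname{atan}{\left(\frac{\sqrt{15} x}{5} \right)}}{27} is an antiderivative of f.
Check: d/dx[- \frac{45 x^{3} \log{\left(3 x^{2} + 5 \right)} - 30 x^{3} - 54 x \log{\left(3 x^{2} + 5 \right)} + 258 x - 86 \sqrt{15} \operatorname{atan}{\left(\frac{\sqrt{15} x}{5} \right)}}{27}] = - 5 x^{2} \log{\left(3 x^{2} + 5 \right)} + 2 \log{\left(3 x^{2} + 5 \right)}, which equals f(x).
F(2) = - \frac{28 \log{\left(17 \right)}}{3} - \frac{92}{9} + \frac{86 \sqrt{15} \operatorname{atan}{\left(\frac{2 \sqrt{15}}{5} \right)}}{27}; F(1) = - \frac{76}{9} + \frac{\log{\left(8 \right)}}{3} + \frac{86 \sqrt{15} \operatorname{atan}{\left(\frac{\sqrt{15}}{5} \right)}}{27}.
Integral = F(2) - F(1) = - \frac{28 \log{\left(17 \right)}}{3} - \frac{86 \sqrt{15} \operatorname{atan}{\left(\frac{\sqrt{15}}{5} \right)}}{27} - \frac{16}{9} - \frac{\log{\left(8 \right)}}{3} + \frac{86 \sqrt{15} \operatorname{atan}{\left(\frac{2 \sqrt{15}}{5} \right)}}{27}.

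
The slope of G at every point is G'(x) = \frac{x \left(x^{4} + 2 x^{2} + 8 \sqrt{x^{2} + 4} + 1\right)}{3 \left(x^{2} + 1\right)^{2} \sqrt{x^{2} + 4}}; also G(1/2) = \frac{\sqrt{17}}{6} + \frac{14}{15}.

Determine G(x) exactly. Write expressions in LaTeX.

Any candidate G(x) must reproduce the stated G'(x) exactly.
A general antiderivative is \frac{\sqrt{x^{2} + 4}}{3} - \frac{4}{3 \left(x^{2} + 1\right)} + C.
The condition gives C = \frac{\sqrt{17}}{6} + \frac{14}{15} - (- \frac{16}{15} + \frac{\sqrt{17}}{6}) = 2.
So G(x) = \frac{x^{2} \sqrt{x^{2} + 4} + 6 x^{2} + \sqrt{x^{2} + 4} + 2}{3 \left(x^{2} + 1\right)}.
Check: d/dx[\frac{x^{2} \sqrt{x^{2} + 4} + 6 x^{2} + \sqrt{x^{2} + 4} + 2}{3 \left(x^{2} + 1\right)}] = \frac{x^{5} + 2 x^{3} + 8 x \sqrt{x^{2} + 4} + x}{3 x^{4} \sqrt{x^{2} + 4} + 6 x^{2} \sqrt{x^{2} + 4} + 3 \sqrt{x^{2} + 4}}, which equals G'(x).

G(x) = \frac{x^{2} \sqrt{x^{2} + 4} + 6 x^{2} + \sqrt{x^{2} + 4} + 2}{3 \left(x^{2} + 1\right)}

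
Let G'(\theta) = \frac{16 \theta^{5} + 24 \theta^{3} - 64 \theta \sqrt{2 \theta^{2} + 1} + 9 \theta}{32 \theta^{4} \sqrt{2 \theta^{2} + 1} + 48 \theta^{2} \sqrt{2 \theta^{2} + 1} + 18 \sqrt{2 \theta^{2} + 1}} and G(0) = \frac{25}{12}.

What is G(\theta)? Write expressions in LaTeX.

Differentiate the proposed G(\theta) back; it has to land on the given G'(\theta).
A general antiderivative is \frac{\sqrt{2 \theta^{2} + 1}}{4} + \frac{2}{2 \theta^{2} + \frac{3}{2}} + C.
The condition gives C = \frac{25}{12} - (\frac{19}{12}) = \frac{1}{2}.
So G(\theta) = \frac{4 \theta^{2} \sqrt{2 \theta^{2} + 1} + 8 \theta^{2} + 3 \sqrt{2 \theta^{2} + 1} + 22}{16 \theta^{2} + 12}.
Check: d/d\theta[\frac{4 \theta^{2} \sqrt{2 \theta^{2} + 1} + 8 \theta^{2} + 3 \sqrt{2 \theta^{2} + 1} + 22}{16 \theta^{2} + 12}] = \frac{16 \theta^{5} + 24 \theta^{3} - 64 \theta \sqrt{2 \theta^{2} + 1} + 9 \theta}{32 \theta^{4} \sqrt{2 \theta^{2} + 1} + 48 \theta^{2} \sqrt{2 \theta^{2} + 1} + 18 \sqrt{2 \theta^{2} + 1}} = G'(\theta).

G(\theta) = \frac{4 \theta^{2} \sqrt{2 \theta^{2} + 1} + 8 \theta^{2} + 3 \sqrt{2 \theta^{2} + 1} + 22}{16 \theta^{2} + 12}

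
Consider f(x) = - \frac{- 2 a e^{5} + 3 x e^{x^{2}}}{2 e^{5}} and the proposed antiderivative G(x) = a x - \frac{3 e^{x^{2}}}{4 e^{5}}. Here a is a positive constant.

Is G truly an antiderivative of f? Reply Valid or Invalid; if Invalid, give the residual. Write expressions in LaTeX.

Valid - the claim checks out under differentiation.

d/dx[G] = \frac{2 a e^{5} - 3 x e^{x^{2}}}{2 e^{5}}
This equals f(x) exactly, so the claim holds.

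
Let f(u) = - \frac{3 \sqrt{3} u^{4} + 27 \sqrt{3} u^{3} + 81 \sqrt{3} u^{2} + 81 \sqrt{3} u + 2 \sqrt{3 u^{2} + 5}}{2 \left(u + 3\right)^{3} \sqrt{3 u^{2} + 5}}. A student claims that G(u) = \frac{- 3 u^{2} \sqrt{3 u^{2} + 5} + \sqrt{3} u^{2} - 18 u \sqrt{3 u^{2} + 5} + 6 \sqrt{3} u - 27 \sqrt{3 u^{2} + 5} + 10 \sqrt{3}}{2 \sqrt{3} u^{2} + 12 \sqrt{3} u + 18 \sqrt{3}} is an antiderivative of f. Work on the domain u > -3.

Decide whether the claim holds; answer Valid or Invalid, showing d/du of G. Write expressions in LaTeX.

Valid: G'(u) = f(u).

d/du[G] = \frac{- 3 \sqrt{3} u^{4} - 27 \sqrt{3} u^{3} - 81 \sqrt{3} u^{2} - 81 \sqrt{3} u - 2 \sqrt{3 u^{2} + 5}}{2 u^{3} \sqrt{3 u^{2} + 5} + 18 u^{2} \sqrt{3 u^{2} + 5} + 54 u \sqrt{3 u^{2} + 5} + 54 \sqrt{3 u^{2} + 5}}
This equals f(u) exactly, so the claim holds.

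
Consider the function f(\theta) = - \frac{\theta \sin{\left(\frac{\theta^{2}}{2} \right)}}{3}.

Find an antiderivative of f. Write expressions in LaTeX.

f matches the chain-rule pattern g'(h)*h' with inner function h(\theta) = \frac{\theta^{2}}{2}; substituting u = h(\theta) collapses the integral.
Check: d/d\theta[\frac{\cos{\left(\frac{\theta^{2}}{2} \right)}}{3}] = - \frac{\theta \sin{\left(\frac{\theta^{2}}{2} \right)}}{3} = f(\theta).

An antiderivative is F(\theta) = \frac{\cos{\left(\frac{\theta^{2}}{2} \right)}}{3}.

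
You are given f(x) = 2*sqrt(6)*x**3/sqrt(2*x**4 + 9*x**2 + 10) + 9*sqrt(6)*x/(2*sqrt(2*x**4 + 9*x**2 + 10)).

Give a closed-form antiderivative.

f matches the chain-rule pattern g'(h)*h' with inner function h(x) = x**4/3 + 3*x**2/2 + 5/3; substituting u = h(x) collapses the integral.
Check: d/dx[sqrt(6)*sqrt(x**2 + 2)*sqrt(2*x**2 + 5)/2] = (4*sqrt(6)*x**3 + 9*sqrt(6)*x)/(2*sqrt(x**2 + 2)*sqrt(2*x**2 + 5)), which equals f(x).

An antiderivative is F(x) = sqrt(6)*sqrt(x**2 + 2)*sqrt(2*x**2 + 5)/2.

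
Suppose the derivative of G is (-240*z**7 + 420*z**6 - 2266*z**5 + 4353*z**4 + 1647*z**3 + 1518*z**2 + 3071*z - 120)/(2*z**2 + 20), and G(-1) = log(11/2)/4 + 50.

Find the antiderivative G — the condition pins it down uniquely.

G(z) = -20*z**6 + 42*z**5 + 67*z**4/4 + 51*z**3/2 + 307*z**2/4 - 6*z + log(z**2/2 + 5)/4 + 38

For G(z) to be correct, d/dz[G] must agree with the stated G'(z) identically.
A general antiderivative is (-4*z**2 + z - 3)**2*(-5*z**2/4 + 2*z + 4) + log(z**2/2 + 5)/4 + C.
The condition gives C = log(11/2)/4 + 50 - (log(11/2)/4 + 48) = 2.
So G(z) = -20*z**6 + 42*z**5 + 67*z**4/4 + 51*z**3/2 + 307*z**2/4 - 6*z + log(z**2/2 + 5)/4 + 38.
Check: d/dz[-20*z**6 + 42*z**5 + 67*z**4/4 + 51*z**3/2 + 307*z**2/4 - 6*z + log(z**2/2 + 5)/4 + 38] = (-240*z**7 + 420*z**6 - 2266*z**5 + 4353*z**4 + 1647*z**3 + 1518*z**2 + 3071*z - 120)/(2*z**2 + 20) = G'(z).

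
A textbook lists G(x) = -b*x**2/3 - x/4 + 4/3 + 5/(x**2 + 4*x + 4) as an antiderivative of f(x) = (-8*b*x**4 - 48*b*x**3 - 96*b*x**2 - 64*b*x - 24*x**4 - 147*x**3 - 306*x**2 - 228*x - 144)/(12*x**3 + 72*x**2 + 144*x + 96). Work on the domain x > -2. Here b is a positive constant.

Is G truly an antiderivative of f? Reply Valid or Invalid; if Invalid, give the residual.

Invalid: d/dx[G] - f = 2*x, which is not 0.

d/dx[G] = (-8*b*x**4 - 48*b*x**3 - 96*b*x**2 - 64*b*x - 3*x**3 - 18*x**2 - 36*x - 144)/(12*x**3 + 72*x**2 + 144*x + 96)
d/dx[G] - f(x) = 2*x != 0.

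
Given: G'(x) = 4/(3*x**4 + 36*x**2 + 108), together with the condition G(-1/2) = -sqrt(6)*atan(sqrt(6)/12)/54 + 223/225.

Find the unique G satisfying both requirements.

G(x) = (sqrt(6)*x**2*atan(sqrt(6)*x/6) + 54*x**2 + 6*x + 6*sqrt(6)*atan(sqrt(6)*x/6) + 324)/(54*x**2 + 324)

Check a candidate G(x) by differentiating: d/dx[G] must match the given G'(x).
A general antiderivative is 4*x/(36*x**2 + 216) + sqrt(6)*atan(sqrt(6)*x/6)/54 + C.
The condition gives C = -sqrt(6)*atan(sqrt(6)/12)/54 + 223/225 - (-sqrt(6)*atan(sqrt(6)/12)/54 - 2/225) = 1.
So G(x) = (sqrt(6)*x**2*atan(sqrt(6)*x/6) + 54*x**2 + 6*x + 6*sqrt(6)*atan(sqrt(6)*x/6) + 324)/(54*x**2 + 324).
Check: d/dx[(sqrt(6)*x**2*atan(sqrt(6)*x/6) + 54*x**2 + 6*x + 6*sqrt(6)*atan(sqrt(6)*x/6) + 324)/(54*x**2 + 324)] = 4/(3*x**4 + 36*x**2 + 108) = G'(x).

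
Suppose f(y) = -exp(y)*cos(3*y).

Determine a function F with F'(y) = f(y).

An antiderivative is F(y) = -3*exp(y)*sin(3*y)/10 - exp(y)*cos(3*y)/10.

A first test for any F(y): its y-derivative must equal f(y) identically.
Check: d/dy[-3*exp(y)*sin(3*y)/10 - exp(y)*cos(3*y)/10] = -exp(y)*cos(3*y) = f(y).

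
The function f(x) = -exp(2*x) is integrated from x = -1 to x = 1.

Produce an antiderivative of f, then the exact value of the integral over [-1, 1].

An antiderivative F(x) passes only if d/dx[F] lands on f(x) exactly.
F(x) = -exp(2*x)/2 is an antiderivative of f.
Check: d/dx[-exp(2*x)/2] = -exp(2*x) = f(x).
F(1) = -exp(2)/2; F(-1) = -exp(-2)/2.
Integral = F(1) - F(-1) = -exp(2)/2 + exp(-2)/2.

Antiderivative: F(x) = -exp(2*x)/2; value = -exp(2)/2 + exp(-2)/2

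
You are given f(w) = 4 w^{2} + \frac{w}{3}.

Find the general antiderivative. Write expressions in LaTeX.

F(w) = \frac{4 w^{3}}{3} + \frac{w^{2}}{6} + C

Integrate term by term and add the pieces.
Check: d/dw[\frac{4 w^{3}}{3} + \frac{w^{2}}{6}] = 4 w^{2} + \frac{w}{3} = f(w).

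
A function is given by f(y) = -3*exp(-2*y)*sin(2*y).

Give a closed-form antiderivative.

A first test for any F(y): its y-derivative must equal f(y) identically.
Check: d/dy[3*(sin(2*y) + cos(2*y))*exp(-2*y)/4] = -3*exp(-2*y)*sin(2*y) = f(y).

An antiderivative is F(y) = 3*(sin(2*y) + cos(2*y))*exp(-2*y)/4.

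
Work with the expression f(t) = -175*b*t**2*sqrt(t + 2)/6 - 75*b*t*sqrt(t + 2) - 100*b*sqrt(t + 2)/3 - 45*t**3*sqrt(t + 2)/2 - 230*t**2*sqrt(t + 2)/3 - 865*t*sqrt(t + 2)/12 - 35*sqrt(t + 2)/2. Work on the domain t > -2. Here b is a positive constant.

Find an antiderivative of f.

f has the shape u'v + uv' for u = 5*(t + 2)**(5/2)/3 and v = -5*b*t - 3*t**2 - 2*t - 1/2 — it is the derivative of the product u*v.
Check: d/dt[5*(t + 2)**(5/2)*(-10*b*t - 6*t**2 - 4*t - 1)/6] = -175*b*t**2*sqrt(t + 2)/6 - 75*b*t*sqrt(t + 2) - 100*b*sqrt(t + 2)/3 - 45*t**3*sqrt(t + 2)/2 - 230*t**2*sqrt(t + 2)/3 - 865*t*sqrt(t + 2)/12 - 35*sqrt(t + 2)/2 = f(t).

An antiderivative is F(t) = 5*(t + 2)**(5/2)*(-10*b*t - 6*t**2 - 4*t - 1)/6.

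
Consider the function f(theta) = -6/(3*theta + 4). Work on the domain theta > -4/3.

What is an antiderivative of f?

Differentiate the proposed F(theta) back; it has to land on f(theta) exactly.
Check: d/dtheta[-2*log(3*theta/2 + 2)] = -6/(3*theta + 4) = f(theta).

An antiderivative is F(theta) = -2*log(3*theta/2 + 2).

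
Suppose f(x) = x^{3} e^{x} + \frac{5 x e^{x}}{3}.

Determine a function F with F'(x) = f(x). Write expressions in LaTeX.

An antiderivative is F(x) = x^{3} e^{x} - 3 x^{2} e^{x} + \frac{23 x e^{x}}{3} - \frac{23 e^{x}}{3}.

Recognize the product-rule pattern: f = u'v + uv' with u = x^{3} - 3 x^{2} + \frac{23 x}{3} - \frac{23}{3}, v = e^{x}, so integration by parts undoes it.
Check: d/dx[x^{3} e^{x} - 3 x^{2} e^{x} + \frac{23 x e^{x}}{3} - \frac{23 e^{x}}{3}] = x^{3} e^{x} + \frac{5 x e^{x}}{3} = f(x).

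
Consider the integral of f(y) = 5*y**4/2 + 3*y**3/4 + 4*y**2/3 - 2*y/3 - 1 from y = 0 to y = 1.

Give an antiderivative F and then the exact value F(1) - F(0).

Antiderivative: F(y) = y*(72*y**4 + 27*y**3 + 64*y**2 - 48*y - 144)/144; value = -29/144

Integrate term by term and add the pieces.
F(y) = y*(72*y**4 + 27*y**3 + 64*y**2 - 48*y - 144)/144 is an antiderivative of f.
Check: d/dy[y*(72*y**4 + 27*y**3 + 64*y**2 - 48*y - 144)/144] = 5*y**4/2 + 3*y**3/4 + 4*y**2/3 - 2*y/3 - 1 = f(y).
F(1) = -29/144; F(0) = 0.
Integral = F(1) - F(0) = -29/144.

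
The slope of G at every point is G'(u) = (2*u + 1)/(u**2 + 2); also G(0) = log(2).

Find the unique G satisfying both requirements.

A candidate passes only if d/du[G] lands on the given G'(u) exactly.
A general antiderivative is log(u**2 + 2) + sqrt(2)*atan(sqrt(2)*u/2)/2 + C.
The condition gives C = log(2) - (log(2)) = 0.
So G(u) = log(u**2 + 2) + sqrt(2)*atan(sqrt(2)*u/2)/2.
Check: d/du[log(u**2 + 2) + sqrt(2)*atan(sqrt(2)*u/2)/2] = (2*u + 1)/(u**2 + 2) = G'(u).

G(u) = log(u**2 + 2) + sqrt(2)*atan(sqrt(2)*u/2)/2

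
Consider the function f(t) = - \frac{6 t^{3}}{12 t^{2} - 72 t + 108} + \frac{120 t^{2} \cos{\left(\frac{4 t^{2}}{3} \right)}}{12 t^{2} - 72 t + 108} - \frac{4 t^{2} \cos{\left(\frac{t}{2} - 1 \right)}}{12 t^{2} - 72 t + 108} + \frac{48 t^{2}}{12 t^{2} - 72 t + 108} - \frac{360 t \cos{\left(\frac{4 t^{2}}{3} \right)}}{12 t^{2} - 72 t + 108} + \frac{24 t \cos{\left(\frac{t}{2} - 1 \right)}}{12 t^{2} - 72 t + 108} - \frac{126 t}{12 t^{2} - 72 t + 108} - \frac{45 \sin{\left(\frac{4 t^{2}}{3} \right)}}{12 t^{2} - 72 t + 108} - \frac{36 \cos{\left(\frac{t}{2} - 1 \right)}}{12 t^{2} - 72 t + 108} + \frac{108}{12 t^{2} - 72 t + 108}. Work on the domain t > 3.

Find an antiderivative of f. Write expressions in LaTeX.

Integrate term by term and add the pieces.
Check: d/dt[- \frac{t^{2}}{4} + t - \frac{2 \sin{\left(\frac{t}{2} - 1 \right)}}{3} + \frac{15 \sin{\left(\frac{4 t^{2}}{3} \right)}}{2 \left(2 t - 6\right)}] = \frac{- 6 t^{3} + 120 t^{2} \cos{\left(\frac{4 t^{2}}{3} \right)} - 4 t^{2} \cos{\left(\frac{t}{2} - 1 \right)} + 48 t^{2} - 360 t \cos{\left(\frac{4 t^{2}}{3} \right)} + 24 t \cos{\left(\frac{t}{2} - 1 \right)} - 126 t - 45 \sin{\left(\frac{4 t^{2}}{3} \right)} - 36 \cos{\left(\frac{t}{2} - 1 \right)} + 108}{12 t^{2} - 72 t + 108}, which equals f(t).

An antiderivative is F(t) = - \frac{t^{2}}{4} + t - \frac{2 \sin{\left(\frac{t}{2} - 1 \right)}}{3} + \frac{15 \sin{\left(\frac{4 t^{2}}{3} \right)}}{2 \left(2 t - 6\right)}.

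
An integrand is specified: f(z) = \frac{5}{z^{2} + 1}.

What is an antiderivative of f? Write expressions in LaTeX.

An antiderivative is F(z) = 5 \operatorname{atan}{\left(z \right)}.

Recover f(z) by differentiating a candidate F(z); any mismatch rules it out.
Check: d/dz[5 \operatorname{atan}{\left(z \right)}] = \frac{5}{z^{2} + 1} = f(z).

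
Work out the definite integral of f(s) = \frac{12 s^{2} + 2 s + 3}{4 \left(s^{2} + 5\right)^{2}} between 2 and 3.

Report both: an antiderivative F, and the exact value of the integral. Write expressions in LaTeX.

Antiderivative: F(s) = \frac{- 285 s + 63 \sqrt{5} \left(s^{2} + 5\right) \operatorname{atan}{\left(\frac{\sqrt{5} s}{5} \right)} - 50}{200 \left(s^{2} + 5\right)}; value = - \frac{63 \sqrt{5} \operatorname{atan}{\left(\frac{2 \sqrt{5}}{5} \right)}}{200} + \frac{107}{5040} + \frac{63 \sqrt{5} \operatorname{atan}{\left(\frac{3 \sqrt{5}}{5} \right)}}{200}

Check any antiderivative F(s) by computing F'(s) and comparing it with f(s).
F(s) = \frac{- 285 s + 63 \sqrt{5} \left(s^{2} + 5\right) \operatorname{atan}{\left(\frac{\sqrt{5} s}{5} \right)} - 50}{200 \left(s^{2} + 5\right)} is an antiderivative of f.
Check: d/ds[\frac{- 285 s + 63 \sqrt{5} \left(s^{2} + 5\right) \operatorname{atan}{\left(\frac{\sqrt{5} s}{5} \right)} - 50}{200 \left(s^{2} + 5\right)}] = \frac{12 s^{2} + 2 s + 3}{4 s^{4} + 40 s^{2} + 100}, which equals f(s).
F(3) = - \frac{181}{560} + \frac{63 \sqrt{5} \operatorname{atan}{\left(\frac{3 \sqrt{5}}{5} \right)}}{200}; F(2) = - \frac{31}{90} + \frac{63 \sqrt{5} \operatorname{atan}{\left(\frac{2 \sqrt{5}}{5} \right)}}{200}.
Integral = F(3) - F(2) = - \frac{63 \sqrt{5} \operatorname{atan}{\left(\frac{2 \sqrt{5}}{5} \right)}}{200} + \frac{107}{5040} + \frac{63 \sqrt{5} \operatorname{atan}{\left(\frac{3 \sqrt{5}}{5} \right)}}{200}.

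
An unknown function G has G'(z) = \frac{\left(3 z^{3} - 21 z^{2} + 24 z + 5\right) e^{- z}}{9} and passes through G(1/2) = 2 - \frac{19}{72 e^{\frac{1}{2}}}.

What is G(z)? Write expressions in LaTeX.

G'(z) has the shape u'v + uv' for u = - \frac{z^{3}}{3} + \frac{4 z^{2}}{3} - \frac{5}{9} and v = e^{- z} — it is the derivative of the product u*v.
A general antiderivative is - \frac{\left(z^{3} - 4 z^{2} + \frac{5}{3}\right) e^{- z}}{3} + C.
The condition gives C = 2 - \frac{19}{72 e^{\frac{1}{2}}} - (- \frac{19}{72 e^{\frac{1}{2}}}) = 2.
So G(z) = - \frac{\left(z^{3} - 4 z^{2} + \frac{5}{3}\right) e^{- z}}{3} + 2.
Check: d/dz[- \frac{\left(z^{3} - 4 z^{2} + \frac{5}{3}\right) e^{- z}}{3} + 2] = \frac{\left(3 z^{3} - 21 z^{2} + 24 z + 5\right) e^{- z}}{9} = G'(z).

G(z) = - \frac{\left(z^{3} - 4 z^{2} + \frac{5}{3}\right) e^{- z}}{3} + 2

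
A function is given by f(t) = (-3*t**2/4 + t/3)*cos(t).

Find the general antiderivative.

F(t) = -3*t**2*sin(t)/4 + t*sin(t)/3 - 3*t*cos(t)/2 + 3*sin(t)/2 + cos(t)/3 + C

Whatever form F(t) takes, F'(t) = f(t) is non-negotiable.
Check: d/dt[-3*t**2*sin(t)/4 + t*sin(t)/3 - 3*t*cos(t)/2 + 3*sin(t)/2 + cos(t)/3] = -3*t**2*cos(t)/4 + t*cos(t)/3, which equals f(t).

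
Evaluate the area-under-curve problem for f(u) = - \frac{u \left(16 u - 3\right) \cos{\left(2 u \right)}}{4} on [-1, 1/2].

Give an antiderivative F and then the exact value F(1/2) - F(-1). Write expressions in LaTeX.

Check any antiderivative F(u) by computing F'(u) and comparing it with f(u).
F(u) = \frac{- 32 u^{2} \sin{\left(2 u \right)} + 6 u \sin{\left(2 u \right)} - 32 u \cos{\left(2 u \right)} + 16 \sin{\left(2 u \right)} + 3 \cos{\left(2 u \right)}}{16} is an antiderivative of f.
Check: d/du[\frac{- 32 u^{2} \sin{\left(2 u \right)} + 6 u \sin{\left(2 u \right)} - 32 u \cos{\left(2 u \right)} + 16 \sin{\left(2 u \right)} + 3 \cos{\left(2 u \right)}}{16}] = - 4 u^{2} \cos{\left(2 u \right)} + \frac{3 u \cos{\left(2 u \right)}}{4}, which equals f(u).
F(1/2) = - \frac{13 \cos{\left(1 \right)}}{16} + \frac{11 \sin{\left(1 \right)}}{16}; F(-1) = \frac{35 \cos{\left(2 \right)}}{16} + \frac{11 \sin{\left(2 \right)}}{8}.
Integral = F(1/2) - F(-1) = - \frac{11 \sin{\left(2 \right)}}{8} - \frac{13 \cos{\left(1 \right)}}{16} + \frac{11 \sin{\left(1 \right)}}{16} - \frac{35 \cos{\left(2 \right)}}{16}.

Antiderivative: F(u) = \frac{- 32 u^{2} \sin{\left(2 u \right)} + 6 u \sin{\left(2 u \right)} - 32 u \cos{\left(2 u \right)} + 16 \sin{\left(2 u \right)} + 3 \cos{\left(2 u \right)}}{16}; value = - \frac{11 \sin{\left(2 \right)}}{8} - \frac{13 \cos{\left(1 \right)}}{16} + \frac{11 \sin{\left(1 \right)}}{16} - \frac{35 \cos{\left(2 \right)}}{16}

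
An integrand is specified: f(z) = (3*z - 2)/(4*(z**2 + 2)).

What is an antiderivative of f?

An antiderivative is F(z) = 3*log(z**2 + 2)/8 - sqrt(2)*atan(sqrt(2)*z/2)/4.

Differentiate the proposed F(z) back; it has to land on f(z) exactly.
Check: d/dz[3*log(z**2 + 2)/8 - sqrt(2)*atan(sqrt(2)*z/2)/4] = (3*z - 2)/(4*z**2 + 8), which equals f(z).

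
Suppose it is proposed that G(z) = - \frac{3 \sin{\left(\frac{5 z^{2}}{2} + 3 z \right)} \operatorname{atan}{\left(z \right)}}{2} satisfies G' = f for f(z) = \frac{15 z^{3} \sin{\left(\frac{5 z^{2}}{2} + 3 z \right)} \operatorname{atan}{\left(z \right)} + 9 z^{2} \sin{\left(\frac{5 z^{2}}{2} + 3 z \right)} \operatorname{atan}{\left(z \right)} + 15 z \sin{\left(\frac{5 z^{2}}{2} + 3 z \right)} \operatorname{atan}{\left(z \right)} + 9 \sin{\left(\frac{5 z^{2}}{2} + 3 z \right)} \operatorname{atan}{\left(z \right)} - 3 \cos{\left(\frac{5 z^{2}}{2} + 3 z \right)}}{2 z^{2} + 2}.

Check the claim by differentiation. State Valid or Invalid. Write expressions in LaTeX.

d/dz[G] = \frac{- 15 z^{3} \cos{\left(\frac{5 z^{2}}{2} + 3 z \right)} \operatorname{atan}{\left(z \right)} - 9 z^{2} \cos{\left(\frac{5 z^{2}}{2} + 3 z \right)} \operatorname{atan}{\left(z \right)} - 15 z \cos{\left(\frac{5 z^{2}}{2} + 3 z \right)} \operatorname{atan}{\left(z \right)} - 3 \sin{\left(\frac{5 z^{2}}{2} + 3 z \right)} - 9 \cos{\left(\frac{5 z^{2}}{2} + 3 z \right)} \operatorname{atan}{\left(z \right)}}{2 z^{2} + 2}
d/dz[G] - f(z) = \frac{- 15 z^{3} \sin{\left(\frac{5 z^{2}}{2} + 3 z \right)} \operatorname{atan}{\left(z \right)} - 15 z^{3} \cos{\left(\frac{5 z^{2}}{2} + 3 z \right)} \operatorname{atan}{\left(z \right)} - 9 z^{2} \sin{\left(\frac{5 z^{2}}{2} + 3 z \right)} \operatorname{atan}{\left(z \right)} - 9 z^{2} \cos{\left(\frac{5 z^{2}}{2} + 3 z \right)} \operatorname{atan}{\left(z \right)} - 15 z \sin{\left(\frac{5 z^{2}}{2} + 3 z \right)} \operatorname{atan}{\left(z \right)} - 15 z \cos{\left(\frac{5 z^{2}}{2} + 3 z \right)} \operatorname{atan}{\left(z \right)} - 9 \sin{\left(\frac{5 z^{2}}{2} + 3 z \right)} \operatorname{atan}{\left(z \right)} - 3 \sin{\left(\frac{5 z^{2}}{2} + 3 z \right)} - 9 \cos{\left(\frac{5 z^{2}}{2} + 3 z \right)} \operatorname{atan}{\left(z \right)} + 3 \cos{\left(\frac{5 z^{2}}{2} + 3 z \right)}}{2 z^{2} + 2} != 0.

Invalid: d/dz[G] - f = \frac{- 15 z^{3} \sin{\left(\frac{5 z^{2}}{2} + 3 z \right)} \operatorname{atan}{\left(z \right)} - 15 z^{3} \cos{\left(\frac{5 z^{2}}{2} + 3 z \right)} \operatorname{atan}{\left(z \right)} - 9 z^{2} \sin{\left(\frac{5 z^{2}}{2} + 3 z \right)} \operatorname{atan}{\left(z \right)} - 9 z^{2} \cos{\left(\frac{5 z^{2}}{2} + 3 z \right)} \operatorname{atan}{\left(z \right)} - 15 z \sin{\left(\frac{5 z^{2}}{2} + 3 z \right)} \operatorname{atan}{\left(z \right)} - 15 z \cos{\left(\frac{5 z^{2}}{2} + 3 z \right)} \operatorname{atan}{\left(z \right)} - 9 \sin{\left(\frac{5 z^{2}}{2} + 3 z \right)} \operatorname{atan}{\left(z \right)} - 3 \sin{\left(\frac{5 z^{2}}{2} + 3 z \right)} - 9 \cos{\left(\frac{5 z^{2}}{2} + 3 z \right)} \operatorname{atan}{\left(z \right)} + 3 \cos{\left(\frac{5 z^{2}}{2} + 3 z \right)}}{2 z^{2} + 2}, which is not 0.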